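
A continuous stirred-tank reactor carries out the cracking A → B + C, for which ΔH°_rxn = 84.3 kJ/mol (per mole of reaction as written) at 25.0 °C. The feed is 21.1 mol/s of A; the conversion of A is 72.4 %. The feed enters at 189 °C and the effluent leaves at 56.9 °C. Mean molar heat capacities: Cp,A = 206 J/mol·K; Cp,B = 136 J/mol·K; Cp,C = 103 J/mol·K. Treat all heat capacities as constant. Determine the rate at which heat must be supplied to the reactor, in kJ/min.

Q_in = 43800 kJ/min

Extent of reaction ξ = 0.724 × 21.1 = 15.276 mol/s
Reaction term: ξ·ΔH°_rxn = 15.276 × 84.3 = 1287.8 kJ/s
Sensible, feed 189→25 °C: -712.84 kJ/s
Outlet flows (mol/s): A 5.8236, B 15.276, C 15.276
Sensible, products 25→56.9 °C: 154.74 kJ/s
Q = ΔH = 729.7 kJ/s = 729.7 kW
Heat supplied = 43782 kJ/min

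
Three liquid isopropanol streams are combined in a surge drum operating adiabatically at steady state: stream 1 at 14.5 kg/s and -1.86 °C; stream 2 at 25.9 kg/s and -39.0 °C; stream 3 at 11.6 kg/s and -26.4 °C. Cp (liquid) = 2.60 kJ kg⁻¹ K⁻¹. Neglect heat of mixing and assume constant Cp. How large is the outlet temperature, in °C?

Energy balance with Q = 0: Σ ṁᵢCp,ᵢ(T_out − Tᵢ) = 0
T_out = Σ ṁᵢCp,ᵢTᵢ / Σ ṁᵢCp,ᵢ
      = -3492.6 / 135.2 = -25.833 °C

T_out = -25.8 °C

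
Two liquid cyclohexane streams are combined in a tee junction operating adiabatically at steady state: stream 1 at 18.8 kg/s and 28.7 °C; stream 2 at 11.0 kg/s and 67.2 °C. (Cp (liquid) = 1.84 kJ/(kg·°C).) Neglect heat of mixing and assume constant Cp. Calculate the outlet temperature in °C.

T_out = 42.9 °C

Energy balance with Q = 0: Σ ṁᵢCp,ᵢ(T_out − Tᵢ) = 0
Σ ṁᵢCp,ᵢTᵢ = 18.8×1.84×28.7 + 11.0×1.84×67.2 = 2352.9
Σ ṁᵢCp,ᵢ = 18.8×1.84 + 11.0×1.84 = 54.832
T_out = 2352.9 / 54.832 = 42.911 °C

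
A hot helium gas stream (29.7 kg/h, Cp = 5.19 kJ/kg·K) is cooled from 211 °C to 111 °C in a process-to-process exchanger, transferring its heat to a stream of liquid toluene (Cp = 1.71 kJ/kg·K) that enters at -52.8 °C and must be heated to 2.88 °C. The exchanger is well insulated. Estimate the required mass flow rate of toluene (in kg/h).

Heat released by hot stream: Q = 29.7 × 5.19 × (211 − 111) = 15414 kJ/h
Energy balance on cold side (adiabatic exchanger): Q = ṁ_c·Cp_c·(T_c,out − T_c,in)
ṁ_c = 15414 / [1.71 × (2.88 − -52.8)] = 161.89 kg/h

ṁ_c = 162 kg/h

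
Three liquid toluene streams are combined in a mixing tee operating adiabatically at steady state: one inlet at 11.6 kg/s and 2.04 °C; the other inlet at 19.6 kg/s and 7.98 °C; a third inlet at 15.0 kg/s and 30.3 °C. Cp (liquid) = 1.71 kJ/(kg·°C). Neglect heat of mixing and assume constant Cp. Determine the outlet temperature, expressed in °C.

Energy balance with Q = 0: Σ ṁᵢCp,ᵢ(T_out − Tᵢ) = 0
T_out = Σ ṁᵢCp,ᵢTᵢ / Σ ṁᵢCp,ᵢ
      = 1085.1 / 79.002 = 13.735 °C

T_out = 13.7 °C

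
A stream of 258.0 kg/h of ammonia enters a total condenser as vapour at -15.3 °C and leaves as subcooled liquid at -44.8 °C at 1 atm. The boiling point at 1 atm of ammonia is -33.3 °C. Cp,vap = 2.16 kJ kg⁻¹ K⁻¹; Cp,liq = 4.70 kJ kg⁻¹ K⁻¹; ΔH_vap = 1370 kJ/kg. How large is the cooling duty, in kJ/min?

vapour -15.3→-33.3 °C: -38.88 kJ/kg
condensation at -33.3 °C: -1370 kJ/kg
liquid -33.3→-44.8 °C: -54.05 kJ/kg
Δh = -38.88 + -1370 + -54.05 = -1462.9 kJ/kg
Q = ṁ·Δh = 258.0 kg/h × -1462.9 kJ/kg = -377440 kJ/h
|Q| = 104.84 kW = 6290.6 kJ/min

Q_c = 6290 kJ/min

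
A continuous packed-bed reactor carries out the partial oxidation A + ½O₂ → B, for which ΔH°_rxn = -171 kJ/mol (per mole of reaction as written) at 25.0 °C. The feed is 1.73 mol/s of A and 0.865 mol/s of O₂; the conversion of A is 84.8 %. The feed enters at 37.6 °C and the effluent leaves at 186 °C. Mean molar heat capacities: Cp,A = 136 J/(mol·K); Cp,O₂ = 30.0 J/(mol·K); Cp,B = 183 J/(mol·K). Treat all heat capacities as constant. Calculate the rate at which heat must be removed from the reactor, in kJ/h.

Q_out = 736000 kJ/h

Extent of reaction ξ = 0.848 × 1.73 = 1.467 mol/s
Reaction term: ξ·ΔH°_rxn = 1.467 × -171 = -250.86 kJ/s
Sensible, feed 37.6→25 °C: -3.2915 kJ/s
Outlet flows (mol/s): A 0.26296, O₂ 0.13148, B 1.467
Sensible, products 25→186 °C: 49.616 kJ/s
Q = ΔH = -204.54 kJ/s = -204.54 kW
Heat removed = 736340 kJ/h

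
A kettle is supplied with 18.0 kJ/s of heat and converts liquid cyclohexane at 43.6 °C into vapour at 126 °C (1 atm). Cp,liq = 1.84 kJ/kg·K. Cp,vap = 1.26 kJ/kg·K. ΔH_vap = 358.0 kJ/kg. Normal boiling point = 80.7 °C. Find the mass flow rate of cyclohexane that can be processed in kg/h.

Δh = 1.84×(80.7−43.6) + 358.0 + 1.26×(126−80.7) = 483.34 kJ/kg
Q = 18.0 kJ/s = 18 kJ/s = 64800 kJ/h
ṁ = Q/Δh = 64800 / 483.34 = 134.07 kg/h

ṁ = 134 kg/h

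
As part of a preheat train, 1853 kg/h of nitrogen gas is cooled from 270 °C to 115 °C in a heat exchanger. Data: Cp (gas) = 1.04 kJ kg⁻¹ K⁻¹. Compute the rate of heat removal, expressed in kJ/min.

Q = ṁ·Cp·ΔT = 1853 × 1.04 × (115 − 270) = -298700 kJ/h
Converting: 298700 / 3600 s = 82.973 kW
Cooling duty = 4978.4 kJ/min

Q_c = 4980 kJ/min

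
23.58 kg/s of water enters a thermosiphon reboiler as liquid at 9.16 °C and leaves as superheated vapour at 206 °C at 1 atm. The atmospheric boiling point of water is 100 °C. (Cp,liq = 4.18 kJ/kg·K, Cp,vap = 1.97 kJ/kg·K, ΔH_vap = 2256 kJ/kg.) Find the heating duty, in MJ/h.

liquid 9.16→100 °C: 379.71 kJ/kg
vaporisation at 100 °C: 2256 kJ/kg
vapour 100→206 °C: 208.82 kJ/kg
Δh = 379.71 + 2256 + 208.82 = 2844.5 kJ/kg
Q = ṁ·Δh = 23.58 kg/s × 2844.5 kJ/kg = 67074 kJ/s
|Q| = 67074 kW = 241470 MJ/h

Q = 241000 MJ/h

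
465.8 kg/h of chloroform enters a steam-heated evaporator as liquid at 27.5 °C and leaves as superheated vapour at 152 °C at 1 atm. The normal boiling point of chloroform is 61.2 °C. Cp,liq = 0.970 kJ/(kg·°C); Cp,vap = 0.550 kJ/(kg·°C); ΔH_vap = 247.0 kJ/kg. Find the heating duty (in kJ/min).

liquid 27.5→61.2 °C: 32.689 kJ/kg
vaporisation at 61.2 °C: 247 kJ/kg
vapour 61.2→152 °C: 49.94 kJ/kg
Δh = 32.689 + 247 + 49.94 = 329.63 kJ/kg
Q = ṁ·Δh = 465.8 kg/h × 329.63 kJ/kg = 153540 kJ/h
|Q| = 42.65 kW = 2559 kJ/min

Q = 2560 kJ/min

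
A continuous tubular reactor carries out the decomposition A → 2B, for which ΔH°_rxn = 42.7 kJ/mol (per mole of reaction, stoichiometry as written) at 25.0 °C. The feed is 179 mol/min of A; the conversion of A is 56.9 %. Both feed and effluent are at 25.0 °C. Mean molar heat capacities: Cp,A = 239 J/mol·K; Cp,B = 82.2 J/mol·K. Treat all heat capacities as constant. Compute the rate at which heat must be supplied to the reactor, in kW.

Extent of reaction ξ = 0.569 × 179 = 101.85 mol/min
Reaction term: ξ·ΔH°_rxn = 101.85 × 42.7 = 4349 kJ/min
Q = ΔH = 4349 kJ/min = 72.484 kW
Heat supplied = 72.484 kW

Q_in = 72.5 kW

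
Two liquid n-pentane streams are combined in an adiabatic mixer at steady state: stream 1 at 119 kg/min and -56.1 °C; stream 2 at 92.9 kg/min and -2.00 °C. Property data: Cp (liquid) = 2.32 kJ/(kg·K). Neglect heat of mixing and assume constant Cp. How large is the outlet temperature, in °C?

T_out = -32.4 °C

No heat crosses the boundary, so H_out = H_in.
T_out = Σ ṁᵢCp,ᵢTᵢ / Σ ṁᵢCp,ᵢ
      = -15919 / 491.61 = -32.382 °C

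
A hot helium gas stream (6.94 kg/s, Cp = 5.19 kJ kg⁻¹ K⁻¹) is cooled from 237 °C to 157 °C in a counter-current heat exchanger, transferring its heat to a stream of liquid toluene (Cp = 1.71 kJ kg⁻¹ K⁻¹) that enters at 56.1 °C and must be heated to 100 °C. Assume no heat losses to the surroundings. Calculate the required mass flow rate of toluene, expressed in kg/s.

Heat released by hot stream: Q = 6.94 × 5.19 × (237 − 157) = 2881.5 kJ/s
Energy balance on cold side (adiabatic exchanger): Q = ṁ_c·Cp_c·(T_c,out − T_c,in)
ṁ_c = 2881.5 / [1.71 × (100 − 56.1)] = 38.385 kg/s

ṁ_c = 38.4 kg/s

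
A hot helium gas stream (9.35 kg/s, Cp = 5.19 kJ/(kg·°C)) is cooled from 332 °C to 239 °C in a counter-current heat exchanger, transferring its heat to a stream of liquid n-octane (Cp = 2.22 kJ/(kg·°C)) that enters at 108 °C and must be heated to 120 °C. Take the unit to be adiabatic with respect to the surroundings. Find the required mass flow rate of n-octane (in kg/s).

Heat released by hot stream: Q = 9.35 × 5.19 × (332 − 239) = 4513 kJ/s
Energy balance on cold side (adiabatic exchanger): Q = ṁ_c·Cp_c·(T_c,out − T_c,in)
ṁ_c = 4513 / [2.22 × (120 − 108)] = 169.41 kg/s

ṁ_c = 169 kg/s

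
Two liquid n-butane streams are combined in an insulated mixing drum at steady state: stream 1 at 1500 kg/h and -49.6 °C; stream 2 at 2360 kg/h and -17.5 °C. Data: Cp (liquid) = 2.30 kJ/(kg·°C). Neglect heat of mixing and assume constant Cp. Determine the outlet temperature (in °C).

T_out = -30.0 °C

No heat crosses the boundary, so H_out = H_in.
T_out = Σ ṁᵢCp,ᵢTᵢ / Σ ṁᵢCp,ᵢ
      = -266110 / 8878 = -29.974 °C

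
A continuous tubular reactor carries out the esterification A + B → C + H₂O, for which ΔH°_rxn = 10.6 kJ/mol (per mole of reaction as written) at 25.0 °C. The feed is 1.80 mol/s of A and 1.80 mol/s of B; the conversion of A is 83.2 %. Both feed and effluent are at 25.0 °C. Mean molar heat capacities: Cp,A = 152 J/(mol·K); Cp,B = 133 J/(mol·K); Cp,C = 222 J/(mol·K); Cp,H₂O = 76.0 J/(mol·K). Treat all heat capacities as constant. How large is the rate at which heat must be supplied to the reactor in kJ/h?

Q_in = 57100 kJ/h

Extent of reaction ξ = 0.832 × 1.80 = 1.4976 mol/s
Reaction term: ξ·ΔH°_rxn = 1.4976 × 10.6 = 15.875 kJ/s
Q = ΔH = 15.875 kJ/s = 15.875 kW
Heat supplied = 57148 kJ/h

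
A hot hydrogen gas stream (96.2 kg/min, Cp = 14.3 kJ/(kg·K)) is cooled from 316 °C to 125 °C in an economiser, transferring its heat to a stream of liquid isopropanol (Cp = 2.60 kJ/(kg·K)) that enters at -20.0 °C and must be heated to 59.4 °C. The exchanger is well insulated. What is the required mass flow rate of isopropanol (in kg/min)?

ṁ_c = 1270 kg/min

Heat released by hot stream: Q = 96.2 × 14.3 × (316 − 125) = 262750 kJ/min
Energy balance on cold side (adiabatic exchanger): Q = ṁ_c·Cp_c·(T_c,out − T_c,in)
ṁ_c = 262750 / [2.60 × (59.4 − -20.0)] = 1272.8 kg/min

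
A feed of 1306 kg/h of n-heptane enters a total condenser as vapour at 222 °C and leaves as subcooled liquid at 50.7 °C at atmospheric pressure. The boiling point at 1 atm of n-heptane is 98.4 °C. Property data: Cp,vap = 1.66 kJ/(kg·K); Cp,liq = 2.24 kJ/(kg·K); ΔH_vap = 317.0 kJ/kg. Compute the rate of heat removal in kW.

Q_c = 228 kW

vapour 222→98.4 °C: -205.18 kJ/kg
condensation at 98.4 °C: -317 kJ/kg
liquid 98.4→50.7 °C: -106.85 kJ/kg
Δh = -205.18 + -317 + -106.85 = -629.02 kJ/kg
Q = ṁ·Δh = 1306 kg/h × -629.02 kJ/kg = -821510 kJ/h
|Q| = 228.2 kW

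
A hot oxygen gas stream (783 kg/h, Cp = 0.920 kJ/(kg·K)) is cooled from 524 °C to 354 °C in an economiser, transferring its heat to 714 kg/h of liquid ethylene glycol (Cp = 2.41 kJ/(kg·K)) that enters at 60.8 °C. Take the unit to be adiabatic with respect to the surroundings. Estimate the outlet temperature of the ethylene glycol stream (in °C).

Heat released by hot stream: Q = 783 × 0.920 × (524 − 354) = 122460 kJ/h
Energy balance on cold side (adiabatic exchanger): Q = ṁ_c·Cp_c·(T_c,out − T_c,in)
T_c,out = 60.8 + 122460/(714 × 2.41) = 131.97 °C

T_c,out = 132 °C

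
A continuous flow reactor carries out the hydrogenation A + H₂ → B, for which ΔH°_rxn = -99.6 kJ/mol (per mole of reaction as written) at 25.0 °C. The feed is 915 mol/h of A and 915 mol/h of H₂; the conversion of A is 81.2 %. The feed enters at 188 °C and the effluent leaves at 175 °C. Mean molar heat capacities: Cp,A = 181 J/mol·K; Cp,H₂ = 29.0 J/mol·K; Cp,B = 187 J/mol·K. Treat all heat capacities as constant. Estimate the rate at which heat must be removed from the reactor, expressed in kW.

Q_out = 22.0 kW

Extent of reaction ξ = 0.812 × 915 = 742.98 mol/h
Reaction term: ξ·ΔH°_rxn = 742.98 × -99.6 = -74001 kJ/h
Sensible, feed 188→25 °C: -31320 kJ/h
Outlet flows (mol/h): A 172.02, H₂ 172.02, B 742.98
Sensible, products 25→175 °C: 26259 kJ/h
Q = ΔH = -79062 kJ/h = -21.962 kW
Heat removed = 21.962 kW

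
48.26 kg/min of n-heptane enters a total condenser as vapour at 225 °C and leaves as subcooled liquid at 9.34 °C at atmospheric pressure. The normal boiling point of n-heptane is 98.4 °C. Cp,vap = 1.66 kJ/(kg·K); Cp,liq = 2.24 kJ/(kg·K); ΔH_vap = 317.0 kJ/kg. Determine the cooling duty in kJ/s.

vapour 225→98.4 °C: -210.16 kJ/kg
condensation at 98.4 °C: -317 kJ/kg
liquid 98.4→9.34 °C: -199.49 kJ/kg
Δh = -210.16 + -317 + -199.49 = -726.65 kJ/kg
Q = ṁ·Δh = 48.26 kg/min × -726.65 kJ/kg = -35068 kJ/min
|Q| = 584.47 kW

Q_c = 584 kJ/s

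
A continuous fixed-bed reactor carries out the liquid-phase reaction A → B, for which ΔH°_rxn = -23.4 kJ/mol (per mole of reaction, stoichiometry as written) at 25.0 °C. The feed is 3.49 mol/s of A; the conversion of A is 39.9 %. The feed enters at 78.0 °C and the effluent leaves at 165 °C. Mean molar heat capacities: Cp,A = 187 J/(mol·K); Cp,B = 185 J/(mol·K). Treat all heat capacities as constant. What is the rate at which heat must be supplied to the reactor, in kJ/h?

Q_in = 85700 kJ/h

Extent of reaction ξ = 0.399 × 3.49 = 1.3925 mol/s
Reaction term: ξ·ΔH°_rxn = 1.3925 × -23.4 = -32.585 kJ/s
Sensible, feed 78.0→25 °C: -34.589 kJ/s
Outlet flows (mol/s): A 2.0975, B 1.3925
Sensible, products 25→165 °C: 90.978 kJ/s
Q = ΔH = 23.804 kJ/s = 23.804 kW
Heat supplied = 85695 kJ/h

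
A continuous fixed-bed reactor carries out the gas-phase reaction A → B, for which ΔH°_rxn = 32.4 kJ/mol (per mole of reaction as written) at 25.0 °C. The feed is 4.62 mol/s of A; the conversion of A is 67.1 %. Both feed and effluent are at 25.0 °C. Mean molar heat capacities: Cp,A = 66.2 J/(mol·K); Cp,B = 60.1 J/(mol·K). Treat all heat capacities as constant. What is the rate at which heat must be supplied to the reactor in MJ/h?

Q_in = 362 MJ/h

Extent of reaction ξ = 0.671 × 4.62 = 3.1 mol/s
Reaction term: ξ·ΔH°_rxn = 3.1 × 32.4 = 100.44 kJ/s
Q = ΔH = 100.44 kJ/s = 100.44 kW
Heat supplied = 361.59 MJ/h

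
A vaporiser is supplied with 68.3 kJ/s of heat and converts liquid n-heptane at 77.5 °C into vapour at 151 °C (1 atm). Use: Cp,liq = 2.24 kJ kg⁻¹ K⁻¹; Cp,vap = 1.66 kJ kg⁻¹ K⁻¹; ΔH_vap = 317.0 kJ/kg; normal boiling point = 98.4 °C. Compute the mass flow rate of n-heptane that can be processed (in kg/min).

ṁ = 9.08 kg/min

Δh = 2.24×(98.4−77.5) + 317.0 + 1.66×(151−98.4) = 451.13 kJ/kg
Q = 68.3 kJ/s = 68.3 kJ/s = 4098 kJ/min
ṁ = Q/Δh = 4098 / 451.13 = 9.0838 kg/min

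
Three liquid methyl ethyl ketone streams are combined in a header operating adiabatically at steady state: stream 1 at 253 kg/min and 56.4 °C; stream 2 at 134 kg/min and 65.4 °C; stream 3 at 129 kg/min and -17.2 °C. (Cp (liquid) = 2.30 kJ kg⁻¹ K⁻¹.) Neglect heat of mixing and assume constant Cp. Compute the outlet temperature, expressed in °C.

Energy balance with Q = 0: Σ ṁᵢCp,ᵢ(T_out − Tᵢ) = 0
Σ ṁᵢCp,ᵢTᵢ = 253×2.30×56.4 + 134×2.30×65.4 + 129×2.30×-17.2 = 47872
Σ ṁᵢCp,ᵢ = 253×2.30 + 134×2.30 + 129×2.30 = 1186.8
T_out = 47872 / 1186.8 = 40.337 °C

T_out = 40.3 °C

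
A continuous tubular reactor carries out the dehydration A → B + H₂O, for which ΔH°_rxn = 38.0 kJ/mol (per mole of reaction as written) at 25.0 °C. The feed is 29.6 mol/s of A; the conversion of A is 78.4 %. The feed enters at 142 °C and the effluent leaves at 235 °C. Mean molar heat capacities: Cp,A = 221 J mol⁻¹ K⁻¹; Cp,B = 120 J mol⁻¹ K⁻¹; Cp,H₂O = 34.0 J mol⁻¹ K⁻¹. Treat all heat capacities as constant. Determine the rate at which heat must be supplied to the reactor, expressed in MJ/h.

Extent of reaction ξ = 0.784 × 29.6 = 23.206 mol/s
Reaction term: ξ·ΔH°_rxn = 23.206 × 38.0 = 881.84 kJ/s
Sensible, feed 142→25 °C: -765.37 kJ/s
Outlet flows (mol/s): A 6.3936, B 23.206, H₂O 23.206
Sensible, products 25→235 °C: 1047.2 kJ/s
Q = ΔH = 1163.7 kJ/s = 1163.7 kW
Heat supplied = 4189.3 MJ/h

Q_in = 4190 MJ/h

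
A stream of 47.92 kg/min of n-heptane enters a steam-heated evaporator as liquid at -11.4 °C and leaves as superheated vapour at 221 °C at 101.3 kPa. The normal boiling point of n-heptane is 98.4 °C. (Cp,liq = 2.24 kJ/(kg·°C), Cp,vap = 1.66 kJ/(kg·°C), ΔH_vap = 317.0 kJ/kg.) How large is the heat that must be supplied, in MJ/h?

liquid -11.4→98.4 °C: 245.95 kJ/kg
vaporisation at 98.4 °C: 317 kJ/kg
vapour 98.4→221 °C: 203.52 kJ/kg
Δh = 245.95 + 317 + 203.52 = 766.47 kJ/kg
Q = ṁ·Δh = 47.92 kg/min × 766.47 kJ/kg = 36729 kJ/min
|Q| = 612.15 kW = 2203.7 MJ/h

Q = 2200 MJ/h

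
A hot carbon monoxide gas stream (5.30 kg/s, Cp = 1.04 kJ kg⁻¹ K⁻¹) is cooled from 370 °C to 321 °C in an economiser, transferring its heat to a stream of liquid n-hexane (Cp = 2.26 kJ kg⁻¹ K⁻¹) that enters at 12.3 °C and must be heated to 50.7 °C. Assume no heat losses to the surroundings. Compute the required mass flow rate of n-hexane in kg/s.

ṁ_c = 3.11 kg/s

Heat released by hot stream: Q = 5.30 × 1.04 × (370 − 321) = 270.09 kJ/s
Energy balance on cold side (adiabatic exchanger): Q = ṁ_c·Cp_c·(T_c,out − T_c,in)
ṁ_c = 270.09 / [2.26 × (50.7 − 12.3)] = 3.1122 kg/s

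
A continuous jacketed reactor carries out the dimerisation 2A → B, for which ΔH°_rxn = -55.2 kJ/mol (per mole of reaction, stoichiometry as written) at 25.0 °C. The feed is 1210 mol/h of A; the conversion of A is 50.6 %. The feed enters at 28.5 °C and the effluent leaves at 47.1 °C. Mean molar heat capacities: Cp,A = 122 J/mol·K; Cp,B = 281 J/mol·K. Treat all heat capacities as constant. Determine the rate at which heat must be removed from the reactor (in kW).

Q_out = 3.86 kW

Extent of reaction ξ = 0.506 × 1210 / 2 = 306.13 mol/h
Reaction term: ξ·ΔH°_rxn = 306.13 × -55.2 = -16898 kJ/h
Sensible, feed 28.5→25 °C: -516.67 kJ/h
Outlet flows (mol/h): A 597.74, B 306.13
Sensible, products 25→47.1 °C: 3512.7 kJ/h
Q = ΔH = -13902 kJ/h = -3.8618 kW
Heat removed = 3.8618 kW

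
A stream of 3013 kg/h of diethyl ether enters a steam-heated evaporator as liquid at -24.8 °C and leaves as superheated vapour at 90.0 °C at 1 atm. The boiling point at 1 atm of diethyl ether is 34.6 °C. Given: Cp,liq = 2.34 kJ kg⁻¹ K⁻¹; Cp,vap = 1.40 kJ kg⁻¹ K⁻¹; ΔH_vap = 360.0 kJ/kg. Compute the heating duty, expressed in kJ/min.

Q = 29000 kJ/min

liquid -24.8→34.6 °C: 139 kJ/kg
vaporisation at 34.6 °C: 360 kJ/kg
vapour 34.6→90.0 °C: 77.56 kJ/kg
Δh = 139 + 360 + 77.56 = 576.56 kJ/kg
Q = ṁ·Δh = 3013 kg/h × 576.56 kJ/kg = 1.7372e+06 kJ/h
|Q| = 482.55 kW = 28953 kJ/min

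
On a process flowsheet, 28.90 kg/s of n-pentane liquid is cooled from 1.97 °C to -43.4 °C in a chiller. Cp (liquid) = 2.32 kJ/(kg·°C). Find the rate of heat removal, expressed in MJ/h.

Q_c = 11000 MJ/h

Q = ṁ·Cp·ΔT = 28.90 × 2.32 × (-43.4 − 1.97) = -3042 kJ/s
Cooling duty = 10951 MJ/h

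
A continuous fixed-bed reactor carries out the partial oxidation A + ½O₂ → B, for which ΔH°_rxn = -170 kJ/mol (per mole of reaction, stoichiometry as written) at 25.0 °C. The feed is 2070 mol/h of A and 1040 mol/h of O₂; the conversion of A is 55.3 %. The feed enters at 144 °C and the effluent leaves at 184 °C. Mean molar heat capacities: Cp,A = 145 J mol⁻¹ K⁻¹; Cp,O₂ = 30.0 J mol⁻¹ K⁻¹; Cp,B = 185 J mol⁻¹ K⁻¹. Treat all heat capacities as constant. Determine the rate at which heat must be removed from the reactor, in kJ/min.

Q_out = 2950 kJ/min

Extent of reaction ξ = 0.553 × 2070 = 1144.7 mol/h
Reaction term: ξ·ΔH°_rxn = 1144.7 × -170 = -194600 kJ/h
Sensible, feed 144→25 °C: -39431 kJ/h
Outlet flows (mol/h): A 925.29, O₂ 467.64, B 1144.7
Sensible, products 25→184 °C: 57235 kJ/h
Q = ΔH = -176800 kJ/h = -49.11 kW
Heat removed = 2946.6 kJ/min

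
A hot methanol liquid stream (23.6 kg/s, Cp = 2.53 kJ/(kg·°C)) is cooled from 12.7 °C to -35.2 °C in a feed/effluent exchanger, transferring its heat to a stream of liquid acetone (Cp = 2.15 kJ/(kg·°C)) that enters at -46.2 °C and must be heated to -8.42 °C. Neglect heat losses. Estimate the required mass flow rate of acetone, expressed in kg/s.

ṁ_c = 35.2 kg/s

Heat released by hot stream: Q = 23.6 × 2.53 × (12.7 − -35.2) = 2860 kJ/s
Energy balance on cold side (adiabatic exchanger): Q = ṁ_c·Cp_c·(T_c,out − T_c,in)
ṁ_c = 2860 / [2.15 × (-8.42 − -46.2)] = 35.21 kg/s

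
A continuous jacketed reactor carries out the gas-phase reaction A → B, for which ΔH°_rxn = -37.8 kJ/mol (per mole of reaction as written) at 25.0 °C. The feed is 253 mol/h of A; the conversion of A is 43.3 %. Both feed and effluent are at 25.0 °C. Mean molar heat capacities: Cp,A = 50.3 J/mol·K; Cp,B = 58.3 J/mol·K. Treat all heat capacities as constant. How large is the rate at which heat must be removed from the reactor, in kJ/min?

Q_out = 69.0 kJ/min

Extent of reaction ξ = 0.433 × 253 = 109.55 mol/h
Reaction term: ξ·ΔH°_rxn = 109.55 × -37.8 = -4141 kJ/h
Q = ΔH = -4141 kJ/h = -1.1503 kW
Heat removed = 69.016 kJ/min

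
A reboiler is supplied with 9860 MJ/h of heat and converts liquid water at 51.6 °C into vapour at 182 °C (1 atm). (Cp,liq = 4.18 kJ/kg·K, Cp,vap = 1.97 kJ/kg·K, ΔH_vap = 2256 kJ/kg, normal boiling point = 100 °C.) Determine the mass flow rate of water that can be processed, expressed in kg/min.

ṁ = 62.7 kg/min

Δh = 4.18×(100−51.6) + 2256 + 1.97×(182−100) = 2619.9 kJ/kg
Q = 9860 MJ/h = 2738.9 kJ/s = 164330 kJ/min
ṁ = Q/Δh = 164330 / 2619.9 = 62.726 kg/min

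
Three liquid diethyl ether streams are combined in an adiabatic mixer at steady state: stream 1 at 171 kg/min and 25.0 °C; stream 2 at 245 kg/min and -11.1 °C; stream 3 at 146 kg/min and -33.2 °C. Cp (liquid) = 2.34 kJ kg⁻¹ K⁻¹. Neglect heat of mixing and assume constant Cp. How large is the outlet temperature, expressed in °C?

T_out = -5.86 °C

No heat crosses the boundary, so H_out = H_in.
T_out = Σ ṁᵢCp,ᵢTᵢ / Σ ṁᵢCp,ᵢ
      = -7702.6 / 1315.1 = -5.8571 °C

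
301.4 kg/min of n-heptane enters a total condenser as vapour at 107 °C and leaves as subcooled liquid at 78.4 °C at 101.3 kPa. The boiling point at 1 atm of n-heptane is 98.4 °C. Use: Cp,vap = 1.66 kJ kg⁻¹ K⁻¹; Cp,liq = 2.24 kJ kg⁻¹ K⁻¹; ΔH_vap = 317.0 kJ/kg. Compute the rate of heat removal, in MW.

vapour 107→98.4 °C: -14.276 kJ/kg
condensation at 98.4 °C: -317 kJ/kg
liquid 98.4→78.4 °C: -44.8 kJ/kg
Δh = -14.276 + -317 + -44.8 = -376.08 kJ/kg
Q = ṁ·Δh = 301.4 kg/min × -376.08 kJ/kg = -113350 kJ/min
|Q| = 1889.2 kW = 1.8892 MW

Q_c = 1.89 MW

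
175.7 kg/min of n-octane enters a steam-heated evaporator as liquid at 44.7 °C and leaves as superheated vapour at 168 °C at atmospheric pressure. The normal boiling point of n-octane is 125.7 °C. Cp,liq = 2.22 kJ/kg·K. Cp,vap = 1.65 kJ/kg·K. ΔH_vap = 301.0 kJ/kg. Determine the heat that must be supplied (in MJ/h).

Q = 5800 MJ/h

liquid 44.7→125.7 °C: 179.82 kJ/kg
vaporisation at 125.7 °C: 301 kJ/kg
vapour 125.7→168 °C: 69.795 kJ/kg
Δh = 179.82 + 301 + 69.795 = 550.62 kJ/kg
Q = ṁ·Δh = 175.7 kg/min × 550.62 kJ/kg = 96743 kJ/min
|Q| = 1612.4 kW = 5804.6 MJ/h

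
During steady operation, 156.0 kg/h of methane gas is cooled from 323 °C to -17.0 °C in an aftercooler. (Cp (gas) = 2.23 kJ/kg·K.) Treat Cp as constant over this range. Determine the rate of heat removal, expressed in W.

Q_c = 32900 W

Q = ṁ·Cp·ΔT = 156.0 × 2.23 × (-17.0 − 323) = -118280 kJ/h
Converting: 118280 / 3600 s = 32.855 kW
Cooling duty = 32855 W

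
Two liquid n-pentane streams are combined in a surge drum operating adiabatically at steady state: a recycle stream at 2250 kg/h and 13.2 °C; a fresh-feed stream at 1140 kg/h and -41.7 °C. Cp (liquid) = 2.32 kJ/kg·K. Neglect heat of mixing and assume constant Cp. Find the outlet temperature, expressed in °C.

Adiabatic, steady state ⇒ Σ ṁᵢCp,ᵢ(T_out − Tᵢ) = 0
T_out = Σ ṁᵢCp,ᵢTᵢ / Σ ṁᵢCp,ᵢ
      = -41384 / 7864.8 = -5.2619 °C

T_out = -5.26 °C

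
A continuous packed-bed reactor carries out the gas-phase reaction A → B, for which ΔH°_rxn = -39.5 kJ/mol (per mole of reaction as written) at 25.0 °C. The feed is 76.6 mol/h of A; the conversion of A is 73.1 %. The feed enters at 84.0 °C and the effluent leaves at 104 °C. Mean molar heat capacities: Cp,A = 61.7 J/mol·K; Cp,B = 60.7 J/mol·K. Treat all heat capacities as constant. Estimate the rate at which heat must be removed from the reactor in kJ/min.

Q_out = 35.4 kJ/min

Extent of reaction ξ = 0.731 × 76.6 = 55.995 mol/h
Reaction term: ξ·ΔH°_rxn = 55.995 × -39.5 = -2211.8 kJ/h
Sensible, feed 84.0→25 °C: -278.85 kJ/h
Outlet flows (mol/h): A 20.605, B 55.995
Sensible, products 25→104 °C: 368.95 kJ/h
Q = ΔH = -2121.7 kJ/h = -0.58936 kW
Heat removed = 35.361 kJ/min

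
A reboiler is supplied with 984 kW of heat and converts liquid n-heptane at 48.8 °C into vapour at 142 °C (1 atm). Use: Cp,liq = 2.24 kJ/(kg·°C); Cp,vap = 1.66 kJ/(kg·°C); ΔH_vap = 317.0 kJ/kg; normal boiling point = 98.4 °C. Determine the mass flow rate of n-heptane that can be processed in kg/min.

Δh = 2.24×(98.4−48.8) + 317.0 + 1.66×(142−98.4) = 500.48 kJ/kg
Q = 984 kW = 984 kJ/s = 59040 kJ/min
ṁ = Q/Δh = 59040 / 500.48 = 117.97 kg/min

ṁ = 118 kg/min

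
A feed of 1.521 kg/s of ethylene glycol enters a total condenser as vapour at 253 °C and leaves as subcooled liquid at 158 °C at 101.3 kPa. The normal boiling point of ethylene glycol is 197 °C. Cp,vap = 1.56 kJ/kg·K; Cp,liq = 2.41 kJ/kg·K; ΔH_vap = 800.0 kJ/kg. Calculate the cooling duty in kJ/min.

vapour 253→197 °C: -87.36 kJ/kg
condensation at 197 °C: -800 kJ/kg
liquid 197→158 °C: -93.99 kJ/kg
Δh = -87.36 + -800 + -93.99 = -981.35 kJ/kg
Q = ṁ·Δh = 1.521 kg/s × -981.35 kJ/kg = -1492.6 kJ/s
|Q| = 1492.6 kW = 89558 kJ/min

Q_c = 89600 kJ/min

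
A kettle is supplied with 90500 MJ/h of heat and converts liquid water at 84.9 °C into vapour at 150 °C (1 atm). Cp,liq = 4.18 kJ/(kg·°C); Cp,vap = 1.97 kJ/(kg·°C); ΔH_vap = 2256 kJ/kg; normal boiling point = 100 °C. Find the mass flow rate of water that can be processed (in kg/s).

Δh = 4.18×(100−84.9) + 2256 + 1.97×(150−100) = 2417.6 kJ/kg
Q = 90500 MJ/h = 25139 kJ/s = 25139 kJ/s
ṁ = Q/Δh = 25139 / 2417.6 = 10.398 kg/s

ṁ = 10.4 kg/s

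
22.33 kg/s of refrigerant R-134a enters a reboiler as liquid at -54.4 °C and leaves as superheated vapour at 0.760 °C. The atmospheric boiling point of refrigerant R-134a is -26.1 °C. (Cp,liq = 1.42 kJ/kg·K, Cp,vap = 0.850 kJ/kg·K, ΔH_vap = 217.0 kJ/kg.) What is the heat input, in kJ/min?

liquid -54.4→-26.1 °C: 40.186 kJ/kg
vaporisation at -26.1 °C: 217 kJ/kg
vapour -26.1→0.760 °C: 22.831 kJ/kg
Δh = 40.186 + 217 + 22.831 = 280.02 kJ/kg
Q = ṁ·Δh = 22.33 kg/s × 280.02 kJ/kg = 6252.8 kJ/s
|Q| = 6252.8 kW = 375170 kJ/min

Q = 375000 kJ/min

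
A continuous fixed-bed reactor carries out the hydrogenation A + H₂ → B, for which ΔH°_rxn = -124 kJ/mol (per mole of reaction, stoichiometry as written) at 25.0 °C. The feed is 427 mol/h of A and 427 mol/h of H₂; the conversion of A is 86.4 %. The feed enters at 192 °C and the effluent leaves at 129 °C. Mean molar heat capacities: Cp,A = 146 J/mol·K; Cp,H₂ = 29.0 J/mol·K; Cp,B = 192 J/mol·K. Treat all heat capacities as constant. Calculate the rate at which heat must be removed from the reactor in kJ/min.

Q_out = 830 kJ/min

Extent of reaction ξ = 0.864 × 427 = 368.93 mol/h
Reaction term: ξ·ΔH°_rxn = 368.93 × -124 = -45747 kJ/h
Sensible, feed 192→25 °C: -12479 kJ/h
Outlet flows (mol/h): A 58.072, H₂ 58.072, B 368.93
Sensible, products 25→129 °C: 8423.7 kJ/h
Q = ΔH = -49802 kJ/h = -13.834 kW
Heat removed = 830.04 kJ/min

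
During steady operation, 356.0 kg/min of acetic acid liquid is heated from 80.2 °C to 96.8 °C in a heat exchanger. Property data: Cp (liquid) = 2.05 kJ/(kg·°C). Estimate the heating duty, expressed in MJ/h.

Q = ṁ·Cp·ΔT = 356.0 × 2.05 × (96.8 − 80.2) = 12115 kJ/min
Converting: 12115 / 60 s = 201.91 kW
Heating duty = 726.88 MJ/h

Q = 727 MJ/h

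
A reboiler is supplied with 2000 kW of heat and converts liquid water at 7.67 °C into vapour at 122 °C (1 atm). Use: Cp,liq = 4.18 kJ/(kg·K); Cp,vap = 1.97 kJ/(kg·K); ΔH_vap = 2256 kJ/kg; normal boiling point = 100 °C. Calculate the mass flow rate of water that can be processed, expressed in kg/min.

Δh = 4.18×(100−7.67) + 2256 + 1.97×(122−100) = 2685.3 kJ/kg
Q = 2000 kW = 2000 kJ/s = 120000 kJ/min
ṁ = Q/Δh = 120000 / 2685.3 = 44.688 kg/min

ṁ = 44.7 kg/min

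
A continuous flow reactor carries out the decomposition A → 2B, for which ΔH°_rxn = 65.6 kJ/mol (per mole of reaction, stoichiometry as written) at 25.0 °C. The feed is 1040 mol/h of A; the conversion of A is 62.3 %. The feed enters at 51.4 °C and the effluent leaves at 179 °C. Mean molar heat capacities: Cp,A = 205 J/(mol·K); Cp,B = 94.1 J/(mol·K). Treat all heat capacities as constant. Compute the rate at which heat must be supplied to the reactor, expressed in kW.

Q_in = 18.9 kW

Extent of reaction ξ = 0.623 × 1040 = 647.92 mol/h
Reaction term: ξ·ΔH°_rxn = 647.92 × 65.6 = 42504 kJ/h
Sensible, feed 51.4→25 °C: -5628.5 kJ/h
Outlet flows (mol/h): A 392.08, B 1295.8
Sensible, products 25→179 °C: 31157 kJ/h
Q = ΔH = 68032 kJ/h = 18.898 kW
Heat supplied = 18.898 kW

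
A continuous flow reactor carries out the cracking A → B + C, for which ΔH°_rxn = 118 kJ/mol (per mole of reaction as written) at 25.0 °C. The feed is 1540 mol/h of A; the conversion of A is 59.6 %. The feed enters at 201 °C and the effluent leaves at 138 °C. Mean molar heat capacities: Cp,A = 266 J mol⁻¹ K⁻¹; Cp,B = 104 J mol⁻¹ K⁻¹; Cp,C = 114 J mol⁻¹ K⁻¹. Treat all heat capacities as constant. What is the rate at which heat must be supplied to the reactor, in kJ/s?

Extent of reaction ξ = 0.596 × 1540 = 917.84 mol/h
Reaction term: ξ·ΔH°_rxn = 917.84 × 118 = 108310 kJ/h
Sensible, feed 201→25 °C: -72097 kJ/h
Outlet flows (mol/h): A 622.16, B 917.84, C 917.84
Sensible, products 25→138 °C: 41311 kJ/h
Q = ΔH = 77519 kJ/h = 21.533 kW
Heat supplied = 21.533 kJ/s

Q_in = 21.5 kJ/s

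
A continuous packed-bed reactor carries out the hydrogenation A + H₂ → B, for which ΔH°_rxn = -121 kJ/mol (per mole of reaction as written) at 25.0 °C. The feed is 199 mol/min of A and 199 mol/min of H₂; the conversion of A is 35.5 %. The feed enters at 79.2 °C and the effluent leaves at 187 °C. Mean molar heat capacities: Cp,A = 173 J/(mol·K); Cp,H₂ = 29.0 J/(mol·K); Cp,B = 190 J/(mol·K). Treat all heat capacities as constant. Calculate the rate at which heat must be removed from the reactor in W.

Q_out = 72500 W

Extent of reaction ξ = 0.355 × 199 = 70.645 mol/min
Reaction term: ξ·ΔH°_rxn = 70.645 × -121 = -8548 kJ/min
Sensible, feed 79.2→25 °C: -2178.7 kJ/min
Outlet flows (mol/min): A 128.36, H₂ 128.36, B 70.645
Sensible, products 25→187 °C: 6374.7 kJ/min
Q = ΔH = -4352 kJ/min = -72.534 kW
Heat removed = 72534 W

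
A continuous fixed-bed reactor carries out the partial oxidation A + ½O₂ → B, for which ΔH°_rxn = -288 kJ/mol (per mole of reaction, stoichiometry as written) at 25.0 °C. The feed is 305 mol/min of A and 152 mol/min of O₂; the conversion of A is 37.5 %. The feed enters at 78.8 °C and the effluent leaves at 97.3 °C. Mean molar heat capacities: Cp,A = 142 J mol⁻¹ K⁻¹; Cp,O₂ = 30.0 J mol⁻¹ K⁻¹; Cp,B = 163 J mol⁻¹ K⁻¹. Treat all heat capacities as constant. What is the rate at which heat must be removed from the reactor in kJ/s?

Q_out = 533 kJ/s

Extent of reaction ξ = 0.375 × 305 = 114.38 mol/min
Reaction term: ξ·ΔH°_rxn = 114.38 × -288 = -32940 kJ/min
Sensible, feed 78.8→25 °C: -2575.4 kJ/min
Outlet flows (mol/min): A 190.62, O₂ 94.812, B 114.38
Sensible, products 25→97.3 °C: 3510.6 kJ/min
Q = ΔH = -32005 kJ/min = -533.41 kW
Heat removed = 533.41 kJ/s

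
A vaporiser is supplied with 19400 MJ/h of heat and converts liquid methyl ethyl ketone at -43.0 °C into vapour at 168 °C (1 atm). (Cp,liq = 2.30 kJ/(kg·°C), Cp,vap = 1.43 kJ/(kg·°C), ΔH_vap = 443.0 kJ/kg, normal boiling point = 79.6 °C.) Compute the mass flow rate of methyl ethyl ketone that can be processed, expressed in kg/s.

Δh = 2.30×(79.6−-43.0) + 443.0 + 1.43×(168−79.6) = 851.39 kJ/kg
Q = 19400 MJ/h = 5388.9 kJ/s = 5388.9 kJ/s
ṁ = Q/Δh = 5388.9 / 851.39 = 6.3295 kg/s

ṁ = 6.33 kg/s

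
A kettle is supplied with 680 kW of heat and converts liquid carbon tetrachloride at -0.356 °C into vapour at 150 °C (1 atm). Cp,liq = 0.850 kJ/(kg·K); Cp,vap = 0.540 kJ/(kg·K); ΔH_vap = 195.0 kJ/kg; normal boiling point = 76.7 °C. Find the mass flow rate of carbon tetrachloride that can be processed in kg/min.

Δh = 0.850×(76.7−-0.356) + 195.0 + 0.540×(150−76.7) = 300.08 kJ/kg
Q = 680 kW = 680 kJ/s = 40800 kJ/min
ṁ = Q/Δh = 40800 / 300.08 = 135.96 kg/min

ṁ = 136 kg/min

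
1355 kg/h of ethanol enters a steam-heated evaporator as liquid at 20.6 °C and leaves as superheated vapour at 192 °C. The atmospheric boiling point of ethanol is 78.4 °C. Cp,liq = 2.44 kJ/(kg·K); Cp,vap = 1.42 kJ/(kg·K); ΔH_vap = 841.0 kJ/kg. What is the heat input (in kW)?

Q = 430 kW

liquid 20.6→78.4 °C: 141.03 kJ/kg
vaporisation at 78.4 °C: 841 kJ/kg
vapour 78.4→192 °C: 161.31 kJ/kg
Δh = 141.03 + 841 + 161.31 = 1143.3 kJ/kg
Q = ṁ·Δh = 1355 kg/h × 1143.3 kJ/kg = 1.5492e+06 kJ/h
|Q| = 430.34 kW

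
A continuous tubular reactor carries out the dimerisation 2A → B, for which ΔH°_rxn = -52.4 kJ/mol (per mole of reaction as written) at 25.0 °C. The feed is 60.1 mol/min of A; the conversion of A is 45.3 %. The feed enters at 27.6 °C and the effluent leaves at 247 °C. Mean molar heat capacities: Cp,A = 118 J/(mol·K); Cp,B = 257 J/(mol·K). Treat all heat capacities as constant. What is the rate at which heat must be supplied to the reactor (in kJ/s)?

Q_in = 15.1 kJ/s

Extent of reaction ξ = 0.453 × 60.1 / 2 = 13.613 mol/min
Reaction term: ξ·ΔH°_rxn = 13.613 × -52.4 = -713.3 kJ/min
Sensible, feed 27.6→25 °C: -18.439 kJ/min
Outlet flows (mol/min): A 32.875, B 13.613
Sensible, products 25→247 °C: 1637.8 kJ/min
Q = ΔH = 906.1 kJ/min = 15.102 kW
Heat supplied = 15.102 kJ/s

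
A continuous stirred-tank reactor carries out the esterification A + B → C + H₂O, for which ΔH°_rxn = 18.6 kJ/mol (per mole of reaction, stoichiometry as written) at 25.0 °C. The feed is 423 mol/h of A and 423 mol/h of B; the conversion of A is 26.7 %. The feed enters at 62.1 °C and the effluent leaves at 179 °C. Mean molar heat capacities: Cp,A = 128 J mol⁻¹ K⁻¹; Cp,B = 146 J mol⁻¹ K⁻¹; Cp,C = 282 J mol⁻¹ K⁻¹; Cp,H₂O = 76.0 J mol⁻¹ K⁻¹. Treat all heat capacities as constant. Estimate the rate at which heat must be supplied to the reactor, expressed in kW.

Q_in = 4.75 kW

Extent of reaction ξ = 0.267 × 423 = 112.94 mol/h
Reaction term: ξ·ΔH°_rxn = 112.94 × 18.6 = 2100.7 kJ/h
Sensible, feed 62.1→25 °C: -4300 kJ/h
Outlet flows (mol/h): A 310.06, B 310.06, C 112.94, H₂O 112.94
Sensible, products 25→179 °C: 19310 kJ/h
Q = ΔH = 17111 kJ/h = 4.753 kW
Heat supplied = 4.753 kW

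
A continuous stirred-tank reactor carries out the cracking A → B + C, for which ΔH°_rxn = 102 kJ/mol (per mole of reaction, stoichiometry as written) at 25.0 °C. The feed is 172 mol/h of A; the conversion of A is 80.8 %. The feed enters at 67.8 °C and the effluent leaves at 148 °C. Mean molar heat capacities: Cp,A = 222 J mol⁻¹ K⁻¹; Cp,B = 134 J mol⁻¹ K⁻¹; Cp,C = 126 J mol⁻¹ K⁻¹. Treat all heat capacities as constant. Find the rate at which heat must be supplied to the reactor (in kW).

Extent of reaction ξ = 0.808 × 172 = 138.98 mol/h
Reaction term: ξ·ΔH°_rxn = 138.98 × 102 = 14176 kJ/h
Sensible, feed 67.8→25 °C: -1634.3 kJ/h
Outlet flows (mol/h): A 33.024, B 138.98, C 138.98
Sensible, products 25→148 °C: 5346.2 kJ/h
Q = ΔH = 17887 kJ/h = 4.9687 kW
Heat supplied = 4.9687 kW

Q_in = 4.97 kW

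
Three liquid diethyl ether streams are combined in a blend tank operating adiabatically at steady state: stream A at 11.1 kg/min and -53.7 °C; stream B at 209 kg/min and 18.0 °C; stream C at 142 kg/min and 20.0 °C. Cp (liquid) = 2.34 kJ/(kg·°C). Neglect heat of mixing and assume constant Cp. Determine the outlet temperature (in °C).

T_out = 16.6 °C

Adiabatic, steady state ⇒ Σ ṁᵢCp,ᵢ(T_out − Tᵢ) = 0
T_out = Σ ṁᵢCp,ᵢTᵢ / Σ ṁᵢCp,ᵢ
      = 14054 / 847.31 = 16.586 °C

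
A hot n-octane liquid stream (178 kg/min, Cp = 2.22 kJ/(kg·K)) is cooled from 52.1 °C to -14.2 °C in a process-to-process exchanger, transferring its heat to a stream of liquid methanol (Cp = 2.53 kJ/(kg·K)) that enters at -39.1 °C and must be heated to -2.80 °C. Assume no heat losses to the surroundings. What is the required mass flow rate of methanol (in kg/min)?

Heat released by hot stream: Q = 178 × 2.22 × (52.1 − -14.2) = 26199 kJ/min
Energy balance on cold side (adiabatic exchanger): Q = ṁ_c·Cp_c·(T_c,out − T_c,in)
ṁ_c = 26199 / [2.53 × (-2.80 − -39.1)] = 285.27 kg/min

ṁ_c = 285 kg/min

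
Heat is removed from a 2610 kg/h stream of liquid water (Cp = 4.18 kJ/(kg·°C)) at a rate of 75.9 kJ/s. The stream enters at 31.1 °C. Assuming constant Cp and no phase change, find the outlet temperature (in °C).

Q = 75.9 kJ/s = 273240 kJ/h
ΔT = Q/(ṁ·Cp) = 273240/(2610×4.18) = 25.045 K
T_out = 31.1 − 25.045 = 6.0546 °C

T_out = 6.05 °C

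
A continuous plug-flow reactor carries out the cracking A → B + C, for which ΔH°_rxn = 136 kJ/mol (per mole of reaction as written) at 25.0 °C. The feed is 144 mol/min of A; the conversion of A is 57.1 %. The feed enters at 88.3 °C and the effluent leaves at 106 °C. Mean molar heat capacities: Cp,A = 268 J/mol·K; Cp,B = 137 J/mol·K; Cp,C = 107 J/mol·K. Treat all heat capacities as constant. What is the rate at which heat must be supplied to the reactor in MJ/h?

Q_in = 702 MJ/h

Extent of reaction ξ = 0.571 × 144 = 82.224 mol/min
Reaction term: ξ·ΔH°_rxn = 82.224 × 136 = 11182 kJ/min
Sensible, feed 88.3→25 °C: -2442.9 kJ/min
Outlet flows (mol/min): A 61.776, B 82.224, C 82.224
Sensible, products 25→106 °C: 2966.1 kJ/min
Q = ΔH = 11706 kJ/min = 195.09 kW
Heat supplied = 702.34 MJ/h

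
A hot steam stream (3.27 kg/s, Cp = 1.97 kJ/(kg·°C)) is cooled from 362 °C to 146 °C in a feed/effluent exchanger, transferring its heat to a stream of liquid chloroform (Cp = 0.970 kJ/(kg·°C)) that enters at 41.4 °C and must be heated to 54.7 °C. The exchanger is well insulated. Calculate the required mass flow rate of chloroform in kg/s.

Heat released by hot stream: Q = 3.27 × 1.97 × (362 − 146) = 1391.5 kJ/s
Energy balance on cold side (adiabatic exchanger): Q = ṁ_c·Cp_c·(T_c,out − T_c,in)
ṁ_c = 1391.5 / [0.970 × (54.7 − 41.4)] = 107.86 kg/s

ṁ_c = 108 kg/s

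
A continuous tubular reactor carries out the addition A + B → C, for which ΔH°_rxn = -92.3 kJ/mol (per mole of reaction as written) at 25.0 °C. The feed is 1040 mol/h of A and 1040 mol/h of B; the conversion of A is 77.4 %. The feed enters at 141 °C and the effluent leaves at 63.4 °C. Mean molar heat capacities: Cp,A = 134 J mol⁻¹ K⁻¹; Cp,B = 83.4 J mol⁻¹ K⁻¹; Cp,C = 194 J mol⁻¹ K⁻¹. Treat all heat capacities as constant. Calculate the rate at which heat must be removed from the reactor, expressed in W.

Q_out = 25700 W

Extent of reaction ξ = 0.774 × 1040 = 804.96 mol/h
Reaction term: ξ·ΔH°_rxn = 804.96 × -92.3 = -74298 kJ/h
Sensible, feed 141→25 °C: -26227 kJ/h
Outlet flows (mol/h): A 235.04, B 235.04, C 804.96
Sensible, products 25→63.4 °C: 7958.8 kJ/h
Q = ΔH = -92566 kJ/h = -25.713 kW
Heat removed = 25713 W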